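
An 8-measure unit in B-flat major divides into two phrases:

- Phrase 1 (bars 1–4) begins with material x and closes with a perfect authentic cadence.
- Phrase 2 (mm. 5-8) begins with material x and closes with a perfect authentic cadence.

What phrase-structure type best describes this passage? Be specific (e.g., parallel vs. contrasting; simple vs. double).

repeated phrase

Both phrases have the same opening (x) and the same cadence (perfect authentic cadence): the second is a restatement, not a consequent, so this is a repeated phrase rather than a period.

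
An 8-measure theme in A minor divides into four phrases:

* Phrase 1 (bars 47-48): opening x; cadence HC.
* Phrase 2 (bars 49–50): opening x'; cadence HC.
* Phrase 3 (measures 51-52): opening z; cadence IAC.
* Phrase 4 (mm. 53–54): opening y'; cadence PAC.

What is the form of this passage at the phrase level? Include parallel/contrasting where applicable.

Four phrases in two halves: the first half (mm. 47–50) ends with a half cadence, the second (bars 51–54) with a perfect authentic cadence — a large antecedent–consequent pair, i.e. a double period.
Phrase 3 begins with different material from phrase 1, making it contrasting.

contrasting double period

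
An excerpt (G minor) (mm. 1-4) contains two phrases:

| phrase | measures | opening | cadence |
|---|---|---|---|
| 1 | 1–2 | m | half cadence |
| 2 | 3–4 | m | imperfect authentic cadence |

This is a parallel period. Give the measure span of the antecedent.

The phrase ending with the weaker cadence (half cadence) is the antecedent; the one ending more conclusively (imperfect authentic cadence) is the consequent. The antecedent is measures 1–2.

measures 1–2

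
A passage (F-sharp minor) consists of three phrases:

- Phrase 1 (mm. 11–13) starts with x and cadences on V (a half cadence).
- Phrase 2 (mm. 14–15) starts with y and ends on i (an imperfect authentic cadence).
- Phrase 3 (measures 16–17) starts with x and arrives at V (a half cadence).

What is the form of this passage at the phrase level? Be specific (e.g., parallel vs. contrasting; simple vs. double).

phrase group

The final phrase closes with a half cadence, which is not stronger than the preceding imperfect authentic cadence; the 3 phrases lack an overall antecedent–consequent design and so form a phrase group.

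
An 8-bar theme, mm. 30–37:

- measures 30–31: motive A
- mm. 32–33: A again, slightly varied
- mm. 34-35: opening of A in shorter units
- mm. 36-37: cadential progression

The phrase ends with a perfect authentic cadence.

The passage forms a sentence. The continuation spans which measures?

After the presentation (bars 30–33), the continuation covers the fragmentation through the cadence: mm. 34–37.

measures 34–37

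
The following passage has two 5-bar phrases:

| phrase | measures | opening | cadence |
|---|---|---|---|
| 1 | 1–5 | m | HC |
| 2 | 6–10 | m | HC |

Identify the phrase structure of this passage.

Both phrases have the same opening (m) and the same cadence (half cadence): the second is a restatement, not a consequent, so this is a repeated phrase rather than a period.

repeated phrase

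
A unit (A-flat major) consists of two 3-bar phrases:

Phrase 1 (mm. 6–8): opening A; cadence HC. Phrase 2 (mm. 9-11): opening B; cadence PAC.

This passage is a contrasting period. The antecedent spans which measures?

measures 6–8

The antecedent is the phrase ending with the weaker cadence (half cadence, phrase 1) and the consequent the one ending more conclusively (perfect authentic cadence, phrase 2); the antecedent is measures 6–8.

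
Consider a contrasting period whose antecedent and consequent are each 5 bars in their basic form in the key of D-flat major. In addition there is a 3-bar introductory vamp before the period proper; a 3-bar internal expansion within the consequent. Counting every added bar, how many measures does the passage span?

Basic contrasting period: 5 + 5 = 10 bars.
10 (basic form) + 3 (introduction) + 3 (internal expansion) = 16.

16 measures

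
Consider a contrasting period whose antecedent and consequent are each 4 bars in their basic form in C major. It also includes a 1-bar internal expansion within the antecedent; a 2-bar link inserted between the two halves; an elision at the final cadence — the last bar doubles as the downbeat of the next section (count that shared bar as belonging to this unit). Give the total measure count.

Basic contrasting period: 4 + 4 = 8 bars.
8 (basic form) + 1 (internal expansion) + 2 (link) = 11.
The elision shares a bar with the next section but does not change this unit's count.

11 measures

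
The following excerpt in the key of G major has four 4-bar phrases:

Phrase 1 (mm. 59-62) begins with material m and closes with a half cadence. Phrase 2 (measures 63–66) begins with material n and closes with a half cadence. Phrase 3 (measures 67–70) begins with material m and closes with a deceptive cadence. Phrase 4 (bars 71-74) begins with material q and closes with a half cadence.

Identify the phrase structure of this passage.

Phrase 4 ends with a half cadence, no stronger than phrase 2's half cadence, so the four phrases do not form a double period; nor do phrases 3–4 duplicate 1–2, so it is not a repeated period. With no phrase reaching a conclusive cadence, the passage is a phrase group.

phrase group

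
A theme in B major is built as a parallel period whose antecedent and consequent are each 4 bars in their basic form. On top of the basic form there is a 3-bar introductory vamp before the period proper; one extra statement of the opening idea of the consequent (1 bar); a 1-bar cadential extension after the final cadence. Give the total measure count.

13 measures

Basic parallel period: 4 + 4 = 8 bars.
8 (basic form) + 3 (introduction) + 1 (extra statement) + 1 (cadential extension) = 13.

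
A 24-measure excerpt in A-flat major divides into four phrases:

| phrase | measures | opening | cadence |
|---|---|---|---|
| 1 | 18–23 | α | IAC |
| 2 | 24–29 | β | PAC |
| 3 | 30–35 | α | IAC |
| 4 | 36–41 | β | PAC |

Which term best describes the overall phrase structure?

repeated period

The cadence pattern IAC–PAC–IAC–PAC is weak–strong twice, and phrases 3–4 restate phrases 1–2: a period heard twice, not a double period (which would end weakly at phrase 2).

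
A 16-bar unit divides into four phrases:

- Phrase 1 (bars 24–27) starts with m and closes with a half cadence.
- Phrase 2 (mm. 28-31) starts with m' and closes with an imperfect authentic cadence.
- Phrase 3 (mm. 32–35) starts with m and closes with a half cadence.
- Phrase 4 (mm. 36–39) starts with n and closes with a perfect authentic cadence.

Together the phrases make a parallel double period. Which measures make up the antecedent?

measures 24–31

In a double period the first pair of phrases (ending imperfect authentic cadence) is the large antecedent and the second pair (ending perfect authentic cadence) is the large consequent; the antecedent is measures 24–31.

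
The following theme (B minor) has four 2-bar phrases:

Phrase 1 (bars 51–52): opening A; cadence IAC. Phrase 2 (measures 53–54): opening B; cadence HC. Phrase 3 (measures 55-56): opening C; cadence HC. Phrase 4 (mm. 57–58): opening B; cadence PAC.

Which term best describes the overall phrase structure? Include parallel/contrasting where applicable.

contrasting double period

Four phrases in two halves: the first half (bars 51–54) ends with a half cadence, the second (mm. 55-58) with a perfect authentic cadence — a large antecedent–consequent pair, i.e. a double period.
Phrase 3 begins with different material from phrase 1, making it contrasting.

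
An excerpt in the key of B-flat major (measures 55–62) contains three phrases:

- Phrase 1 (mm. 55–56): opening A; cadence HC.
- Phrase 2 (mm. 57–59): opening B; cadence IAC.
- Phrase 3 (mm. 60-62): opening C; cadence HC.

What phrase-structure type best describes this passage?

The final phrase closes with a half cadence, which is not stronger than the preceding imperfect authentic cadence; the 3 phrases lack an overall antecedent–consequent design and so form a phrase group.

phrase group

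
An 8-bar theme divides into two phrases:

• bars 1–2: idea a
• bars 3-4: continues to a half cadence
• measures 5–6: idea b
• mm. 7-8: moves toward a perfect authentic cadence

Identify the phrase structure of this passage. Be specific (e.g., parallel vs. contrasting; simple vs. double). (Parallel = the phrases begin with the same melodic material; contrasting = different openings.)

contrasting period

Phrase 1 ends with a half cadence (weaker) and phrase 2 with a perfect authentic cadence (stronger): antecedent + consequent = a period.
The two phrases open with different material (a / b), so the period is contrasting.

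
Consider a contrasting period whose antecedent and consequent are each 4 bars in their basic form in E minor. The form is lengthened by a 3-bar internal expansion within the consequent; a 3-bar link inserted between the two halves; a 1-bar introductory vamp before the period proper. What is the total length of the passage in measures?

Basic contrasting period: 4 + 4 = 8 bars.
8 (basic form) + 3 (internal expansion) + 3 (link) + 1 (introduction) = 15.

15 measures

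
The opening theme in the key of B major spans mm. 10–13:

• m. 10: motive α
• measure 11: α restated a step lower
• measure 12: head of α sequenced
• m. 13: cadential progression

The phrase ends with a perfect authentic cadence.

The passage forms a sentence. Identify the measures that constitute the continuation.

measures 12–13

After the presentation (mm. 10–11), the continuation covers the fragmentation through the cadence: bars 12–13.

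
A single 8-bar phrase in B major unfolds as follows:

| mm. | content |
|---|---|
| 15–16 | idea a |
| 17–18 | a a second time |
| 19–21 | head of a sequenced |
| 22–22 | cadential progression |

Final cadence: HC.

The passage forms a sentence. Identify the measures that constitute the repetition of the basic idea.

measures 17–18

The presentation of a sentence is the basic idea (bars 15-16) plus its repetition (measures 17–18); the repetition of the basic idea is therefore measures 17–18.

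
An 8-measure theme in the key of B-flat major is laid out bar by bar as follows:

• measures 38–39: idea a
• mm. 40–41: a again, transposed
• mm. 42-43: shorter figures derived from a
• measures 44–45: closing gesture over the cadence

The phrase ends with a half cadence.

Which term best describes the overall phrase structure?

Basic idea (bars 38–39) + its repetition (mm. 40–41) form the presentation; fragmentation and cadence (measures 42–45) form the continuation — the 8-bar whole is a sentence.

sentence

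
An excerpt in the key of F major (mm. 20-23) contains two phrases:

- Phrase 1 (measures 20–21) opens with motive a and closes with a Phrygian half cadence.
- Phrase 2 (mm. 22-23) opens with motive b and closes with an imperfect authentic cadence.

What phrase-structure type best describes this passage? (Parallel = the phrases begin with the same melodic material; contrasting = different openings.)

Phrase 1 ends with a Phrygian half cadence (weaker) and phrase 2 with an imperfect authentic cadence (stronger): antecedent + consequent = a period.
The two phrases open with different material (a / b), so the period is contrasting.

contrasting period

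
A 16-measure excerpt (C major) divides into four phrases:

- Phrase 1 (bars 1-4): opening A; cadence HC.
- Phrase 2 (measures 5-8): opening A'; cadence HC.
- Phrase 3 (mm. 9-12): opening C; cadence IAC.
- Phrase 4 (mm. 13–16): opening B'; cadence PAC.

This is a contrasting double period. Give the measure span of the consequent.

measures 9–16

In a double period the first pair of phrases (ending half cadence) is the large antecedent and the second pair (ending perfect authentic cadence) is the large consequent; the consequent is measures 9–16.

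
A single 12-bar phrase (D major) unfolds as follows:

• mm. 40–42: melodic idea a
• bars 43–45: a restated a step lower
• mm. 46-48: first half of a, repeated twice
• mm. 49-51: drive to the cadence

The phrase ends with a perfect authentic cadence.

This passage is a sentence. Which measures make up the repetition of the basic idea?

The presentation of a sentence is the basic idea (measures 40-42) plus its repetition (mm. 43-45); the repetition of the basic idea is therefore bars 43–45.

measures 43–45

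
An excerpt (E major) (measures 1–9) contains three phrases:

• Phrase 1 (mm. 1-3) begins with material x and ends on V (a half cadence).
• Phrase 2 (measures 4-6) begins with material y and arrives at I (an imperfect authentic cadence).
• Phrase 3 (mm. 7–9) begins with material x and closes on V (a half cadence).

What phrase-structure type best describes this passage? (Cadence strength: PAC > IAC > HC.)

phrase group

The final phrase closes with a half cadence, which is not stronger than the preceding imperfect authentic cadence; the 3 phrases lack an overall antecedent–consequent design and so form a phrase group.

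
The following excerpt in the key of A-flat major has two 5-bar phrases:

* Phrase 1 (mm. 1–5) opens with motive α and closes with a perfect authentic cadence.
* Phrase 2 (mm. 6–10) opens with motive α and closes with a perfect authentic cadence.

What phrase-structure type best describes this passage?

repeated phrase

Both phrases have the same opening (α) and the same cadence (perfect authentic cadence): the second is a restatement, not a consequent, so this is a repeated phrase rather than a period.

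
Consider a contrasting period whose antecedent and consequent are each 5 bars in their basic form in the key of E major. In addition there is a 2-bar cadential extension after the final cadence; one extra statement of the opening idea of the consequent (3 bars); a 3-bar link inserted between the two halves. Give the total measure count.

18 measures

Basic contrasting period: 5 + 5 = 10 bars.
10 (basic form) + 2 (cadential extension) + 3 (extra statement) + 3 (link) = 18.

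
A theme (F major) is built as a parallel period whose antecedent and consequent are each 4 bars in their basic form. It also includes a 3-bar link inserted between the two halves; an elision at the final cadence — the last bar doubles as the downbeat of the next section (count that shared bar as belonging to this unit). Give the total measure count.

11 measures

Basic parallel period: 4 + 4 = 8 bars.
8 (basic form) + 3 (link) = 11.
The elision shares a bar with the next section but does not change this unit's count.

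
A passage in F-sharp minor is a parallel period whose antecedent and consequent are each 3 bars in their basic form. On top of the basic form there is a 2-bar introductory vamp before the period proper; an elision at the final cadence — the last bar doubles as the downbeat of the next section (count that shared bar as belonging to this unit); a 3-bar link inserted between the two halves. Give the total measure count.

11 measures

Basic parallel period: 3 + 3 = 6 bars.
6 (basic form) + 2 (introduction) + 3 (link) = 11.
The elision shares a bar with the next section but does not change this unit's count.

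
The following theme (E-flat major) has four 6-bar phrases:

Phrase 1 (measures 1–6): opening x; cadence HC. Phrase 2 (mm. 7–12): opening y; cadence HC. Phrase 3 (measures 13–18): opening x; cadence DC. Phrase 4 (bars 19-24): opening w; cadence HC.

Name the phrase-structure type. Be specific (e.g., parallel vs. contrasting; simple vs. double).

phrase group

Phrase 4 ends with a half cadence, no stronger than phrase 2's half cadence, so the four phrases do not form a double period; nor do phrases 3–4 duplicate 1–2, so it is not a repeated period. With no phrase reaching a conclusive cadence, the passage is a phrase group.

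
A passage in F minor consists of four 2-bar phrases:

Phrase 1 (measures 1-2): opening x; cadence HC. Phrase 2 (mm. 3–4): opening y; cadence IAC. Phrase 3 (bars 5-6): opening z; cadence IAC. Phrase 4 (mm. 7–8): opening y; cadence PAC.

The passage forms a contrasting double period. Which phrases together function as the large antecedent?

In a double period the first pair of phrases (ending imperfect authentic cadence) is the large antecedent and the second pair (ending perfect authentic cadence) is the large consequent; the antecedent is phrases 1 and 2.

phrases 1 and 2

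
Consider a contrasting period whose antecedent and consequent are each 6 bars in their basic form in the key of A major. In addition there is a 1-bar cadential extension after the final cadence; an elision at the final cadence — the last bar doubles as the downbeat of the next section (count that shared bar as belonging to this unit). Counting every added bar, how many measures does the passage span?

13 measures

Basic contrasting period: 6 + 6 = 12 bars.
12 (basic form) + 1 (cadential extension) = 13.
The elision shares a bar with the next section but does not change this unit's count.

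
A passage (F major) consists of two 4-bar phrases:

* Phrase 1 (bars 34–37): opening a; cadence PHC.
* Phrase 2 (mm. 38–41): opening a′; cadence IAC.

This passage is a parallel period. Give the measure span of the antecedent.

The antecedent is the phrase ending with the weaker cadence (Phrygian half cadence, phrase 1) and the consequent the one ending more conclusively (imperfect authentic cadence, phrase 2); the antecedent is measures 34–37.

measures 34–37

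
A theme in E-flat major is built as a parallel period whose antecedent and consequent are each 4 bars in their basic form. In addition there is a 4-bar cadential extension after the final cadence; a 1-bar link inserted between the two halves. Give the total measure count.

Basic parallel period: 4 + 4 = 8 bars.
8 (basic form) + 4 (cadential extension) + 1 (link) = 13.

13 measures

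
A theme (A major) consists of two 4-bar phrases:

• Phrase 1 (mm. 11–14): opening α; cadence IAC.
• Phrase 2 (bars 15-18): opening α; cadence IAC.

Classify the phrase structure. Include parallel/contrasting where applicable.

Both phrases have the same opening (α) and the same cadence (imperfect authentic cadence): the second is a restatement, not a consequent, so this is a repeated phrase rather than a period.

repeated phrase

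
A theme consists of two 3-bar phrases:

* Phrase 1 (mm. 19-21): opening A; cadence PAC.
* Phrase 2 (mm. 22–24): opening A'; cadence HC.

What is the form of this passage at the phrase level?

phrase group

The second phrase closes with a half cadence, which is not stronger than the first phrase's perfect authentic cadence; without a weak→strong cadential pair there is no antecedent–consequent relationship, so this is a phrase group rather than a period.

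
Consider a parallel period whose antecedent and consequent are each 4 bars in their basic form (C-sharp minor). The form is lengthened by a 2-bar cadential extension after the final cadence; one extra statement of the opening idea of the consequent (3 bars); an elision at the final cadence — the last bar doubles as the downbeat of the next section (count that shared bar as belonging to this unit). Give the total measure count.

13 measures

Basic parallel period: 4 + 4 = 8 bars.
8 (basic form) + 2 (cadential extension) + 3 (extra statement) = 13.
The elision shares a bar with the next section but does not change this unit's count.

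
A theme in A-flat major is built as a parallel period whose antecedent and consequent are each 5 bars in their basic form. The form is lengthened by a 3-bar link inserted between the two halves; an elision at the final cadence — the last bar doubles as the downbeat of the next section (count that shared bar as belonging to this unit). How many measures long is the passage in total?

Basic parallel period: 5 + 5 = 10 bars.
10 (basic form) + 3 (link) = 13.
The elision shares a bar with the next section but does not change this unit's count.

13 measures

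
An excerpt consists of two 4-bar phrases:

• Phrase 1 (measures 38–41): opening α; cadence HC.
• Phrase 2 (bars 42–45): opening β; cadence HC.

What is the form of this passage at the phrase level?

phrase group

The second phrase closes with a half cadence, which is not stronger than the first phrase's half cadence; without a weak→strong cadential pair there is no antecedent–consequent relationship, so this is a phrase group rather than a period.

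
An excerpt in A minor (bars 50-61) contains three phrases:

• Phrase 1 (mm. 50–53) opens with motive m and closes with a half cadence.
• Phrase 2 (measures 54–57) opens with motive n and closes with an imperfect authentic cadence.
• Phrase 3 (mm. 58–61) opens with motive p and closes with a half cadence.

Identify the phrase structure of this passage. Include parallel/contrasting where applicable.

phrase group

The final phrase closes with a half cadence, which is not stronger than the preceding imperfect authentic cadence; the 3 phrases lack an overall antecedent–consequent design and so form a phrase group.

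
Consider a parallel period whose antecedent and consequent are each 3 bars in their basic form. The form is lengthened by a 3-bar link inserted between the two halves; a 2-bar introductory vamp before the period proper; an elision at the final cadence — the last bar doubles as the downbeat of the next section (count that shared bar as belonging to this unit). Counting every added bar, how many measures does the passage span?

Basic parallel period: 3 + 3 = 6 bars.
6 (basic form) + 3 (link) + 2 (introduction) = 11.
The elision shares a bar with the next section but does not change this unit's count.

11 measures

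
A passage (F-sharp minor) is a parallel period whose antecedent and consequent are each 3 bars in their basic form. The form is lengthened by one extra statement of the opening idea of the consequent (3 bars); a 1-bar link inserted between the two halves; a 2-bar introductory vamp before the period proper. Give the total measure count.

12 measures

Basic parallel period: 3 + 3 = 6 bars.
6 (basic form) + 3 (extra statement) + 1 (link) + 2 (introduction) = 12.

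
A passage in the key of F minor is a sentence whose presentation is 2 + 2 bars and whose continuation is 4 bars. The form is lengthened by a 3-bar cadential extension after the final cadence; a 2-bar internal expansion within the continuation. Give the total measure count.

13 measures

Basic sentence: 2 + 2 + 4 = 8 bars.
8 (basic form) + 3 (cadential extension) + 2 (internal expansion) = 13.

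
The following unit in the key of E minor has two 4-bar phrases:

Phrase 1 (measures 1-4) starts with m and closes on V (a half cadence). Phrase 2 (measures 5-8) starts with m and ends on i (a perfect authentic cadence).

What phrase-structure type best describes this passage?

parallel period

Phrase 1 ends with a half cadence (weaker) and phrase 2 with a perfect authentic cadence (stronger): antecedent + consequent = a period.
The two phrases open with the same material (m / m), so the period is parallel.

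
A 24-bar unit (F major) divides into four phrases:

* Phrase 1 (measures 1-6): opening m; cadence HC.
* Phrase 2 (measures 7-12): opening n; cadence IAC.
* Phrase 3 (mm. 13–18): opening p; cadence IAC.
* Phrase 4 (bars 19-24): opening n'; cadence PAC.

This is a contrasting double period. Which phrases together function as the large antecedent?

phrases 1 and 2

In a double period the first pair of phrases (ending imperfect authentic cadence) is the large antecedent and the second pair (ending perfect authentic cadence) is the large consequent; the antecedent is phrases 1 and 2.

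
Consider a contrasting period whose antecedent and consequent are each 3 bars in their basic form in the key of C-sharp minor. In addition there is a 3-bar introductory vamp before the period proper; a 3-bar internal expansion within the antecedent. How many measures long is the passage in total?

Basic contrasting period: 3 + 3 = 6 bars.
6 (basic form) + 3 (introduction) + 3 (internal expansion) = 12.

12 measures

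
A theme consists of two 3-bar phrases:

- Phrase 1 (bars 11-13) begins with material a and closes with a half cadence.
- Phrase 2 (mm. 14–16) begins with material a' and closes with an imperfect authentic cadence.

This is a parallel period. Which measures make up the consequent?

measures 14–16

The phrase ending with the weaker cadence (half cadence) is the antecedent; the one ending more conclusively (imperfect authentic cadence) is the consequent. The consequent is measures 14–16.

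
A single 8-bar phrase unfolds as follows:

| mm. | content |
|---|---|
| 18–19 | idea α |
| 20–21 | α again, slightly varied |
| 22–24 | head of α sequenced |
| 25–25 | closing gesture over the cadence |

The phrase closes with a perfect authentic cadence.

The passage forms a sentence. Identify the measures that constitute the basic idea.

The presentation of a sentence is the basic idea (bars 18-19) plus its repetition (mm. 20–21); the basic idea is therefore mm. 18–19.

measures 18–19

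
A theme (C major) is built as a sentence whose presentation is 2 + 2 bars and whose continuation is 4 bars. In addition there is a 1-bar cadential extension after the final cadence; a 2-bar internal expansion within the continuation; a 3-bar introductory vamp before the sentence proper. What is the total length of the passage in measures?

Basic sentence: 2 + 2 + 4 = 8 bars.
8 (basic form) + 1 (cadential extension) + 2 (internal expansion) + 3 (introduction) = 14.

14 measures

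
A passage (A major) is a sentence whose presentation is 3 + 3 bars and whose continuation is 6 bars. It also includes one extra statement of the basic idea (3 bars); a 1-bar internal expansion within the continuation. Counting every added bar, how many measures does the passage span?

Basic sentence: 3 + 3 + 6 = 12 bars.
12 (basic form) + 3 (extra statement) + 1 (internal expansion) = 16.

16 measures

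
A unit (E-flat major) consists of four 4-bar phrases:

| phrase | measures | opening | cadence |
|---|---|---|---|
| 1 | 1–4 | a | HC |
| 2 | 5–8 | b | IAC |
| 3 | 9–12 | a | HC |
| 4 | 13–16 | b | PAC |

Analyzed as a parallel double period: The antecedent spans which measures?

In a double period the four phrases pair into a large antecedent (phrases 1–2, ending imperfect authentic cadence) and a large consequent (phrases 3–4, ending perfect authentic cadence). The antecedent spans measures 1-8.

measures 1–8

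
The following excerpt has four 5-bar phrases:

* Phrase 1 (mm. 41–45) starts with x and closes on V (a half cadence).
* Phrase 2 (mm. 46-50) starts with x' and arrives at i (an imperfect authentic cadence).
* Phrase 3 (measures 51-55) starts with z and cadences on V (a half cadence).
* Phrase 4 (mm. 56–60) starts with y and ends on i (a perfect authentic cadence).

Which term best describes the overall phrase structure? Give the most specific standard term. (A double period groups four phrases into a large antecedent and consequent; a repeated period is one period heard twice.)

Four phrases in two halves: the first half (bars 41–50) ends with an imperfect authentic cadence, the second (mm. 51–60) with a perfect authentic cadence — a large antecedent–consequent pair, i.e. a double period.
Phrase 3 begins with different material from phrase 1, making it contrasting.

contrasting double period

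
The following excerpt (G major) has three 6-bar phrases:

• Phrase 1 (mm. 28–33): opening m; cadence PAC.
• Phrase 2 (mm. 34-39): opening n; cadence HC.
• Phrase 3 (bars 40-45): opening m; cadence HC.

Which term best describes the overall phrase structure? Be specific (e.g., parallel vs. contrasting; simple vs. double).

phrase group

The final phrase closes with a half cadence, which is not stronger than the preceding half cadence; the 3 phrases lack an overall antecedent–consequent design and so form a phrase group.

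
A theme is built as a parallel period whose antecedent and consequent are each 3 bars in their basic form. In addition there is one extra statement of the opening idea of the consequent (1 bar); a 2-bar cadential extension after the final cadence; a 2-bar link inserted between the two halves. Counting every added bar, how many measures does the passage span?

11 measures

Basic parallel period: 3 + 3 = 6 bars.
6 (basic form) + 1 (extra statement) + 2 (cadential extension) + 2 (link) = 11.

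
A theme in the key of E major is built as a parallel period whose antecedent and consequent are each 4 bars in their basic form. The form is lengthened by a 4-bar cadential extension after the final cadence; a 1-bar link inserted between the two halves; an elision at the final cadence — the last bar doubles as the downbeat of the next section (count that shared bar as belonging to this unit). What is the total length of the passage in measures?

Basic parallel period: 4 + 4 = 8 bars.
8 (basic form) + 4 (cadential extension) + 1 (link) = 13.
The elision shares a bar with the next section but does not change this unit's count.

13 measures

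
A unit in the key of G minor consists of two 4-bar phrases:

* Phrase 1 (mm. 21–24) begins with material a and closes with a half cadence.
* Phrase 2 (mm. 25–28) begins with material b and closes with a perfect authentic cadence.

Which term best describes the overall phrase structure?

Phrase 1 ends with a half cadence (weaker) and phrase 2 with a perfect authentic cadence (stronger): antecedent + consequent = a period.
The two phrases open with different material (a / b), so the period is contrasting.

contrasting period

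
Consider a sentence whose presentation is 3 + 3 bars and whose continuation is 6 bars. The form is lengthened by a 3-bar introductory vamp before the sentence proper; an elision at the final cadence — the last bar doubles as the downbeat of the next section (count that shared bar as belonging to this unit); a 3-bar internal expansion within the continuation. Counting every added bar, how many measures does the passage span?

18 measures

Basic sentence: 3 + 3 + 6 = 12 bars.
12 (basic form) + 3 (introduction) + 3 (internal expansion) = 18.
The elision shares a bar with the next section but does not change this unit's count.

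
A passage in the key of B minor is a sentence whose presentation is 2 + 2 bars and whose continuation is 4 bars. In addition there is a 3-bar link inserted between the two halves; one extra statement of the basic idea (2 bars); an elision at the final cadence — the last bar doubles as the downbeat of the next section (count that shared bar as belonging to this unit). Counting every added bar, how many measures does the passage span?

Basic sentence: 2 + 2 + 4 = 8 bars.
8 (basic form) + 3 (link) + 2 (extra statement) = 13.
The elision shares a bar with the next section but does not change this unit's count.

13 measures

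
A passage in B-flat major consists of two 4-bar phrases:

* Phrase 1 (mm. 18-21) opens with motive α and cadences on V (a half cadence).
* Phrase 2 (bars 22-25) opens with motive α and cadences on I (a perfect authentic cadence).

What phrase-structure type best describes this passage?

Phrase 1 ends with a half cadence (weaker) and phrase 2 with a perfect authentic cadence (stronger): antecedent + consequent = a period.
The two phrases open with the same material (α / α), so the period is parallel.

parallel period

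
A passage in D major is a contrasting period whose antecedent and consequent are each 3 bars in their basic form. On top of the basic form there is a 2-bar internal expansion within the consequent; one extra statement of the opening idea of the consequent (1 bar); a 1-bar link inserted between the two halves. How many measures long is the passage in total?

Basic contrasting period: 3 + 3 = 6 bars.
6 (basic form) + 2 (internal expansion) + 1 (extra statement) + 1 (link) = 10.

10 measures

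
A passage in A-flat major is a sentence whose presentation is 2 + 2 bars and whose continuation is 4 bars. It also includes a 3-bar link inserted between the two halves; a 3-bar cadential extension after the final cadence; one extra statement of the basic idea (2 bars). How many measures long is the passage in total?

16 measures

Basic sentence: 2 + 2 + 4 = 8 bars.
8 (basic form) + 3 (link) + 3 (cadential extension) + 2 (extra statement) = 16.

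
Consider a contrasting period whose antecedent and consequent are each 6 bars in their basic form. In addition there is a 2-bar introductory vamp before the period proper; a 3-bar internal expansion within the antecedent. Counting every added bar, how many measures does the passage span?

Basic contrasting period: 6 + 6 = 12 bars.
12 (basic form) + 2 (introduction) + 3 (internal expansion) = 17.

17 measures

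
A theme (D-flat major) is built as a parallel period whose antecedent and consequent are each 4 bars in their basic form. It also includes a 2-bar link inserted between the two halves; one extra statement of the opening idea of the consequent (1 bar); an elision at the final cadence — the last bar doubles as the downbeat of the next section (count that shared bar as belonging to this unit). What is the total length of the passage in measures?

Basic parallel period: 4 + 4 = 8 bars.
8 (basic form) + 2 (link) + 1 (extra statement) = 11.
The elision shares a bar with the next section but does not change this unit's count.

11 measures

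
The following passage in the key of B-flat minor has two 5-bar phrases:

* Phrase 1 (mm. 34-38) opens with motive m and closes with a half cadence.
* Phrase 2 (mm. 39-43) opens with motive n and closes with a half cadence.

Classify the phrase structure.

phrase group

The second phrase closes with a half cadence, which is not stronger than the first phrase's half cadence; without a weak→strong cadential pair there is no antecedent–consequent relationship, so this is a phrase group rather than a period.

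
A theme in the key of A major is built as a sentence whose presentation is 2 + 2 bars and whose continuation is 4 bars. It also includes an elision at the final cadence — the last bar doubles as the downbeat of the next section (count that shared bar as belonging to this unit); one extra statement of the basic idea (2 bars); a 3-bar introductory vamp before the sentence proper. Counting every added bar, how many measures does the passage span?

Basic sentence: 2 + 2 + 4 = 8 bars.
8 (basic form) + 2 (extra statement) + 3 (introduction) = 13.
The elision shares a bar with the next section but does not change this unit's count.

13 measures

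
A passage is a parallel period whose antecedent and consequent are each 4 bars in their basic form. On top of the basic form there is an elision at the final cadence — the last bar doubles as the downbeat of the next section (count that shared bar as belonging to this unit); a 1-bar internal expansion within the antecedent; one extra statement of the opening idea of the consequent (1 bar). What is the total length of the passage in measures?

Basic parallel period: 4 + 4 = 8 bars.
8 (basic form) + 1 (internal expansion) + 1 (extra statement) = 10.
The elision shares a bar with the next section but does not change this unit's count.

10 measures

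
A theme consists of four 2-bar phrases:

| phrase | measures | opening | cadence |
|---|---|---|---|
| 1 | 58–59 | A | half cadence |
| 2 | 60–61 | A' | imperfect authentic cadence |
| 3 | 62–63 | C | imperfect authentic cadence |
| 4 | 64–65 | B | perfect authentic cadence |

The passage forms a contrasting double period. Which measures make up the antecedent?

In a double period the four phrases pair into a large antecedent (phrases 1–2, ending imperfect authentic cadence) and a large consequent (phrases 3–4, ending perfect authentic cadence). The antecedent spans measures 58-61.

measures 58–61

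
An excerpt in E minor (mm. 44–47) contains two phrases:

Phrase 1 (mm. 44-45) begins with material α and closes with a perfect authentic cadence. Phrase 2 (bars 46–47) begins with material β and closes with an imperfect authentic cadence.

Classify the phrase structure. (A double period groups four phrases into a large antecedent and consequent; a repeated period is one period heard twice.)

The second phrase closes with an imperfect authentic cadence, which is not stronger than the first phrase's perfect authentic cadence; without a weak→strong cadential pair there is no antecedent–consequent relationship, so this is a phrase group rather than a period.

phrase group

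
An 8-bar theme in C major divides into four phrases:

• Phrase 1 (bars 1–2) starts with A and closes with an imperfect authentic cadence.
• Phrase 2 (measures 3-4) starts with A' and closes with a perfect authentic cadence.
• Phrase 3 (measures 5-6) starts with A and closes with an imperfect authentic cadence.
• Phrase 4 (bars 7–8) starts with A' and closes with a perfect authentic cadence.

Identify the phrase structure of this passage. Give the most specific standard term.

The cadence pattern IAC–PAC–IAC–PAC is weak–strong twice, and phrases 3–4 restate phrases 1–2: a period heard twice, not a double period (which would end weakly at phrase 2).

repeated period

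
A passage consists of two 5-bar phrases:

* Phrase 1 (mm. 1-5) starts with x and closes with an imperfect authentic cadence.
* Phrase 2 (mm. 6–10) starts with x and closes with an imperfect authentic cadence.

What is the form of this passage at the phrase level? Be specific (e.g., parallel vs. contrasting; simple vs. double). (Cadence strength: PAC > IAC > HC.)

repeated phrase

Both phrases have the same opening (x) and the same cadence (imperfect authentic cadence): the second is a restatement, not a consequent, so this is a repeated phrase rather than a period.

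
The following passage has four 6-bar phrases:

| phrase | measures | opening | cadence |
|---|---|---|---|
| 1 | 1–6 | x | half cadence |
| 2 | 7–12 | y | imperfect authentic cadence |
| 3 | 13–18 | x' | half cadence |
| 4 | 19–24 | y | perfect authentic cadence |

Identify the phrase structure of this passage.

Four phrases in two halves: the first half (measures 1–12) ends with an imperfect authentic cadence, the second (mm. 13-24) with a perfect authentic cadence — a large antecedent–consequent pair, i.e. a double period.
Phrase 3 begins with the same material as phrase 1, making it parallel.

parallel double period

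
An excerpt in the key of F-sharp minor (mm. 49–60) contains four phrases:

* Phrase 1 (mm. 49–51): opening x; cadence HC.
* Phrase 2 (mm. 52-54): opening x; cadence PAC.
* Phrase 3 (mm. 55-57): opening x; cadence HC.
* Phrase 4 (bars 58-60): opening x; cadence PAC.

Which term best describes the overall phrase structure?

repeated period

The cadence pattern HC–PAC–HC–PAC is weak–strong twice, and phrases 3–4 restate phrases 1–2: a period heard twice, not a double period (which would end weakly at phrase 2).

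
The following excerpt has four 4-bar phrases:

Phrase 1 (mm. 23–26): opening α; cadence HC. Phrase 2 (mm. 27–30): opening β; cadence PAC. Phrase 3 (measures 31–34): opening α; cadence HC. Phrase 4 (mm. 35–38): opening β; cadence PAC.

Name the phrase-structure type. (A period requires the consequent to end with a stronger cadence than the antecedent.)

repeated period

The cadence pattern HC–PAC–HC–PAC is weak–strong twice, and phrases 3–4 restate phrases 1–2: a period heard twice, not a double period (which would end weakly at phrase 2).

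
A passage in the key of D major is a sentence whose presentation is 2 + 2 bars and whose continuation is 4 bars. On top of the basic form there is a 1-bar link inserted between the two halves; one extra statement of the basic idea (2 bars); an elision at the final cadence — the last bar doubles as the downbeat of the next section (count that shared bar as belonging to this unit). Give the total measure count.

Basic sentence: 2 + 2 + 4 = 8 bars.
8 (basic form) + 1 (link) + 2 (extra statement) = 11.
The elision shares a bar with the next section but does not change this unit's count.

11 measures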